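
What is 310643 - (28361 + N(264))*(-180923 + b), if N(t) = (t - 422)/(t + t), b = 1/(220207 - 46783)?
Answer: 234936316704996823/45783936 ≈ 5.1314e+9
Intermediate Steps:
b = 1/173424 ≈ 5.7662e-6
N(t) = (-422 + t)/(2*t) (N(t) = (-422 + t)/((2*t)) = (-422 + t)*(1/(2*t)) = (-422 + t)/(2*t))
310643 - (28361 + N(264))*(-180923 + b) = 310643 - (28361 + (1/2)*(-422 + 264)/264)*(-180923 + 1/173424) = 310643 - (28361 + (1/2)*(1/264)*(-158))*(-31376390351)/173424 = 310643 - (28361 - 79/264)*(-31376390351)/173424 = 310643 - 7487225*(-31376390351)/(264*173424) = 310643 - 1*(-234922094245765975/45783936) = 310643 + 234922094245765975/45783936 = 234936316704996823/45783936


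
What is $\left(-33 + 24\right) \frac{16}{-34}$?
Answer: $\frac{72}{17} \approx 4.2353$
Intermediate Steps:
$\left(-33 + 24\right) \frac{16}{-34} = - 9 \cdot 16 \left(- \frac{1}{34}\right) = \left(-9\right) \left(- \frac{8}{17}\right) = \frac{72}{17}$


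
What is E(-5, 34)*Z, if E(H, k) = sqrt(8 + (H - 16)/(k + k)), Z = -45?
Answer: -45*sqrt(8891)/34 ≈ -124.80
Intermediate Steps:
E(H, k) = sqrt(8 + (-16 + H)/(2*k)) (E(H, k) = sqrt(8 + (-16 + H)/((2*k))) = sqrt(8 + (-16 + H)*(1/(2*k))) = sqrt(8 + (-16 + H)/(2*k)))
E(-5, 34)*Z = (sqrt(2)*sqrt((-16 - 5 + 16*34)/34)/2)*(-45) = (sqrt(2)*sqrt((-16 - 5 + 544)/34)/2)*(-45) = (sqrt(2)*sqrt((1/34)*523)/2)*(-45) = (sqrt(2)*sqrt(523/34)/2)*(-45) = (sqrt(2)*(sqrt(17782)/34)/2)*(-45) = (sqrt(8891)/34)*(-45) = -45*sqrt(8891)/34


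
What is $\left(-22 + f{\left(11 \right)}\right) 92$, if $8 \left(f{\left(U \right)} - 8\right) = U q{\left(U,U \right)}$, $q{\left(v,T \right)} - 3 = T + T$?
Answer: $\frac{3749}{2} \approx 1874.5$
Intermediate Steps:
$q{\left(v,T \right)} = 3 + 2 T$ ($q{\left(v,T \right)} = 3 + \left(T + T\right) = 3 + 2 T$)
$f{\left(U \right)} = 8 + \frac{U \left(3 + 2 U\right)}{8}$
$\left(-22 + f{\left(11 \right)}\right) 92 = \left(-22 + \left(8 + \frac{1}{8} \cdot 11 \left(3 + 2 \cdot 11\right)\right)\right) 92 = \left(-22 + \left(8 + \frac{1}{8} \cdot 11 \left(3 + 22\right)\right)\right) 92 = \left(-22 + \left(8 + \frac{1}{8} \cdot 11 \cdot 25\right)\right) 92 = \left(-22 + \left(8 + \frac{275}{8}\right)\right) 92 = \left(-22 + \frac{339}{8}\right) 92 = \frac{163}{8} \cdot 92 = \frac{3749}{2}$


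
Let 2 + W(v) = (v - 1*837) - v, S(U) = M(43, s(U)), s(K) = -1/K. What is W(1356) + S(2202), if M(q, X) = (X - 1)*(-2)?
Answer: -921536/1101 ≈ -837.00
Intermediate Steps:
M(q, X) = 2 - 2*X (M(q, X) = (-1 + X)*(-2) = 2 - 2*X)
S(U) = 2 + 2/U (S(U) = 2 - (-2)/U = 2 + 2/U)
W(v) = -839 (W(v) = -2 + ((v - 1*837) - v) = -2 + ((v - 837) - v) = -2 + ((-837 + v) - v) = -2 - 837 = -839)
W(1356) + S(2202) = -839 + (2 + 2/2202) = -839 + (2 + 2*(1/2202)) = -839 + (2 + 1/1101) = -839 + 2203/1101 = -921536/1101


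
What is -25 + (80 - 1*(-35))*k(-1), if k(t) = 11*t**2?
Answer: 1240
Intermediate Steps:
-25 + (80 - 1*(-35))*k(-1) = -25 + (80 - 1*(-35))*(11*(-1)**2) = -25 + (80 + 35)*(11*1) = -25 + 115*11 = -25 + 1265 = 1240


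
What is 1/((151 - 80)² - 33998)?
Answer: -1/28957 ≈ -3.4534e-5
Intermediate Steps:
1/((151 - 80)² - 33998) = 1/(71² - 33998) = 1/(5041 - 33998) = 1/(-28957) = -1/28957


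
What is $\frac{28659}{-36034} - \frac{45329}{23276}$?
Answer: $- \frac{1150226035}{419363692} \approx -2.7428$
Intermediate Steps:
$\frac{28659}{-36034} - \frac{45329}{23276} = 28659 \left(- \frac{1}{36034}\right) - \frac{45329}{23276} = - \frac{28659}{36034} - \frac{45329}{23276} = - \frac{1150226035}{419363692}$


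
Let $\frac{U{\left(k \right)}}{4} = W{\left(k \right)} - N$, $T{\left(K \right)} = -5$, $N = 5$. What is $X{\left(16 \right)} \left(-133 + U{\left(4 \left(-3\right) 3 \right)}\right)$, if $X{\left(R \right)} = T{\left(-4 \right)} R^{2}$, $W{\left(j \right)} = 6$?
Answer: $165120$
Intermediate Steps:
$U{\left(k \right)} = 4$ ($U{\left(k \right)} = 4 \left(6 - 5\right) = 4 \cdot 1 = 4$)
$X{\left(R \right)} = - 5 R^{2}$
$X{\left(16 \right)} \left(-133 + U{\left(4 \left(-3\right) 3 \right)}\right) = - 5 \cdot 16^{2} \left(-133 + 4\right) = \left(-5\right) 256 \left(-129\right) = \left(-1280\right) \left(-129\right) = 165120$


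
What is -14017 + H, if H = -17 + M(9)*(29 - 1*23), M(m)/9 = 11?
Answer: -13440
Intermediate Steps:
M(m) = 99 (M(m) = 9*11 = 99)
H = 577 (H = -17 + 99*(29 - 1*23) = -17 + 99*(29 - 23) = -17 + 99*6 = -17 + 594 = 577)
-14017 + H = -14017 + 577 = -13440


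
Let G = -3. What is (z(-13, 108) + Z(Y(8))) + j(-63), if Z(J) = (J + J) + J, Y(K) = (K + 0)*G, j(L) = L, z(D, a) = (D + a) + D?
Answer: -53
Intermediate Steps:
z(D, a) = a + 2*D
Y(K) = -3*K (Y(K) = (K + 0)*(-3) = K*(-3) = -3*K)
Z(J) = 3*J (Z(J) = 2*J + J = 3*J)
(z(-13, 108) + Z(Y(8))) + j(-63) = ((108 + 2*(-13)) + 3*(-3*8)) - 63 = ((108 - 26) + 3*(-24)) - 63 = (82 - 72) - 63 = 10 - 63 = -53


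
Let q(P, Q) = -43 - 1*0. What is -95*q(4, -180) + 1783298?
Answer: 1787383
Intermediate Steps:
q(P, Q) = -43 (q(P, Q) = -43 + 0 = -43)
-95*q(4, -180) + 1783298 = -95*(-43) + 1783298 = 4085 + 1783298 = 1787383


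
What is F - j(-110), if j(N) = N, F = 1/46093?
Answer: 5070231/46093 ≈ 110.00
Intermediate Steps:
F = 1/46093 ≈ 2.1695e-5
F - j(-110) = 1/46093 - 1*(-110) = 1/46093 + 110 = 5070231/46093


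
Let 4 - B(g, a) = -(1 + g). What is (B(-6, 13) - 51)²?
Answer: 2704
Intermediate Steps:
B(g, a) = 5 + g (B(g, a) = 4 - (-1)*(1 + g) = 4 - (-1 - g) = 4 + (1 + g) = 5 + g)
(B(-6, 13) - 51)² = ((5 - 6) - 51)² = (-1 - 51)² = (-52)² = 2704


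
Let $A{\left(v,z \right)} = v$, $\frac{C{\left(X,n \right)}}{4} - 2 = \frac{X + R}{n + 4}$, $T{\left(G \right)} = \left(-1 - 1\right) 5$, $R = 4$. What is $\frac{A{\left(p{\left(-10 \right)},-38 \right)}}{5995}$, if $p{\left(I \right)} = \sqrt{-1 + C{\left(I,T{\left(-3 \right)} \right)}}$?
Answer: $\frac{\sqrt{11}}{5995} \approx 0.00055323$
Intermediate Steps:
$T{\left(G \right)} = -10$ ($T{\left(G \right)} = \left(-2\right) 5 = -10$)
$C{\left(X,n \right)} = 8 + \frac{4 \left(4 + X\right)}{4 + n}$ ($C{\left(X,n \right)} = 8 + 4 \frac{X + 4}{n + 4} = 8 + 4 \frac{4 + X}{4 + n} = 8 + \frac{4 \left(4 + X\right)}{4 + n}$)
$p{\left(I \right)} = \sqrt{\frac{13}{3} - \frac{2 I}{3}}$ ($p{\left(I \right)} = \sqrt{-1 + \frac{4 \left(12 + I + 2 \left(-10\right)\right)}{4 - 10}} = \sqrt{-1 + \frac{4 \left(12 + I - 20\right)}{-6}} = \sqrt{-1 + 4 \left(- \frac{1}{6}\right) \left(-8 + I\right)} = \sqrt{-1 - \left(- \frac{16}{3} + \frac{2 I}{3}\right)} = \sqrt{\frac{13}{3} - \frac{2 I}{3}}$)
$\frac{A{\left(p{\left(-10 \right)},-38 \right)}}{5995} = \frac{\frac{1}{3} \sqrt{39 - -60}}{5995} = \frac{\sqrt{39 + 60}}{3} \cdot \frac{1}{5995} = \frac{\sqrt{99}}{3} \cdot \frac{1}{5995} = \frac{3 \sqrt{11}}{3} \cdot \frac{1}{5995} = \sqrt{11} \cdot \frac{1}{5995} = \frac{\sqrt{11}}{5995}$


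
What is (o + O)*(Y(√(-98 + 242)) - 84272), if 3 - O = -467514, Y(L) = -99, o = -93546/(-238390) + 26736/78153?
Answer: -122482410032007087188/3105148945 ≈ -3.9445e+10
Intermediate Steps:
o = 2280749263/3105148945 (o = -93546*(-1/238390) + 26736*(1/78153) = 46773/119195 + 8912/26051 = 2280749263/3105148945 ≈ 0.73451)
O = 467517 (O = 3 - 1*(-467514) = 3 + 467514 = 467517)
(o + O)*(Y(√(-98 + 242)) - 84272) = (2280749263/3105148945 + 467517)*(-99 - 84272) = (1451712200068828/3105148945)*(-84371) = -122482410032007087188/3105148945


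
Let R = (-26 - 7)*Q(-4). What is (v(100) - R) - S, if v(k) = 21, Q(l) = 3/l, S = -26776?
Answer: 107089/4 ≈ 26772.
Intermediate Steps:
R = 99/4 (R = (-26 - 7)*(3/(-4)) = -99*(-1)/4 = -33*(-3/4) = 99/4 ≈ 24.750)
(v(100) - R) - S = (21 - 1*99/4) - 1*(-26776) = (21 - 99/4) + 26776 = -15/4 + 26776 = 107089/4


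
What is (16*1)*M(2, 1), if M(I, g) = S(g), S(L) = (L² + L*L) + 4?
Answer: 96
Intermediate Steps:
S(L) = 4 + 2*L² (S(L) = (L² + L²) + 4 = 2*L² + 4 = 4 + 2*L²)
M(I, g) = 4 + 2*g²
(16*1)*M(2, 1) = (16*1)*(4 + 2*1²) = 16*(4 + 2*1) = 16*(4 + 2) = 16*6 = 96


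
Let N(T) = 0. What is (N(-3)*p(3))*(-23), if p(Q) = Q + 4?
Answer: 0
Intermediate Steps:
p(Q) = 4 + Q
(N(-3)*p(3))*(-23) = (0*(4 + 3))*(-23) = (0*7)*(-23) = 0*(-23) = 0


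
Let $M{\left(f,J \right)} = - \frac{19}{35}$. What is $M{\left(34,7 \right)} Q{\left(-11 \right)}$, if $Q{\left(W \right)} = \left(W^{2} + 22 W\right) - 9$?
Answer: $\frac{494}{7} \approx 70.571$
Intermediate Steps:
$M{\left(f,J \right)} = - \frac{19}{35}$ ($M{\left(f,J \right)} = \left(-19\right) \frac{1}{35} = - \frac{19}{35}$)
$Q{\left(W \right)} = -9 + W^{2} + 22 W$
$M{\left(34,7 \right)} Q{\left(-11 \right)} = - \frac{19 \left(-9 + \left(-11\right)^{2} + 22 \left(-11\right)\right)}{35} = - \frac{19 \left(-9 + 121 - 242\right)}{35} = \left(- \frac{19}{35}\right) \left(-130\right) = \frac{494}{7}$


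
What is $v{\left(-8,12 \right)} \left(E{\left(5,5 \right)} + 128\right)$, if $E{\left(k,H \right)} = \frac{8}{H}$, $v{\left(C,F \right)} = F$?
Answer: $\frac{7776}{5} \approx 1555.2$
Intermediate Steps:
$v{\left(-8,12 \right)} \left(E{\left(5,5 \right)} + 128\right) = 12 \left(\frac{8}{5} + 128\right) = 12 \cdot \frac{648}{5} = \frac{7776}{5}$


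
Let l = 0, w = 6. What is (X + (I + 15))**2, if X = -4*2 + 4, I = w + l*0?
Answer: 289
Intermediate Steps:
I = 6 (I = 6 + 0*0 = 6 + 0 = 6)
X = -4 (X = -8 + 4 = -4)
(X + (I + 15))**2 = (-4 + (6 + 15))**2 = (-4 + 21)**2 = 17**2 = 289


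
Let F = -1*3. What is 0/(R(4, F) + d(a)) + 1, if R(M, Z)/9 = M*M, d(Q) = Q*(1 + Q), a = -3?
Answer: 1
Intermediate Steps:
F = -3
R(M, Z) = 9*M² (R(M, Z) = 9*(M*M) = 9*M²)
0/(R(4, F) + d(a)) + 1 = 0/(9*4² - 3*(1 - 3)) + 1 = 0/(9*16 - 3*(-2)) + 1 = 0/(144 + 6) + 1 = 0/150 + 1 = (1/150)*0 + 1 = 0 + 1 = 1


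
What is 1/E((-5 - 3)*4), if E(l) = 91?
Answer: 1/91 ≈ 0.010989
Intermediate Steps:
1/E((-5 - 3)*4) = 1/91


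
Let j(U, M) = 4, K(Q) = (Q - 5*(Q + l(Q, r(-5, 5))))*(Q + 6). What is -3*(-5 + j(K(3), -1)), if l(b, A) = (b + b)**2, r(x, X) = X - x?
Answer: 3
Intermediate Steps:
l(b, A) = 4*b**2 (l(b, A) = (2*b)**2 = 4*b**2)
K(Q) = (6 + Q)*(-20*Q**2 - 4*Q) (K(Q) = (Q - 5*(Q + 4*Q**2))*(Q + 6) = (Q + (-20*Q**2 - 5*Q))*(6 + Q) = (-20*Q**2 - 4*Q)*(6 + Q) = (6 + Q)*(-20*Q**2 - 4*Q))
-3*(-5 + j(K(3), -1)) = -3*(-5 + 4) = -3*(-1) = 3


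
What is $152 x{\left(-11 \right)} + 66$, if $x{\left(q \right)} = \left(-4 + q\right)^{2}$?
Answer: $34266$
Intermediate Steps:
$152 x{\left(-11 \right)} + 66 = 152 \left(-4 - 11\right)^{2} + 66 = 152 \left(-15\right)^{2} + 66 = 152 \cdot 225 + 66 = 34200 + 66 = 34266$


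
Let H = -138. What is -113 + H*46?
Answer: -6461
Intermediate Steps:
H = -138 (H = -69*2 = -138)
-113 + H*46 = -113 - 138*46 = -113 - 6348 = -6461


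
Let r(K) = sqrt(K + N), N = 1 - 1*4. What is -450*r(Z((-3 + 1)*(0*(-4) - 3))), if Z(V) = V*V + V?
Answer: -450*sqrt(39) ≈ -2810.3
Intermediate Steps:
Z(V) = V + V**2 (Z(V) = V**2 + V = V + V**2)
N = -3 (N = 1 - 4 = -3)
r(K) = sqrt(-3 + K) (r(K) = sqrt(K - 3) = sqrt(-3 + K))
-450*r(Z((-3 + 1)*(0*(-4) - 3))) = -450*sqrt(-3 + ((-3 + 1)*(0*(-4) - 3))*(1 + (-3 + 1)*(0*(-4) - 3))) = -450*sqrt(-3 + (-2*(0 - 3))*(1 - 2*(0 - 3))) = -450*sqrt(-3 + (-2*(-3))*(1 - 2*(-3))) = -450*sqrt(-3 + 6*(1 + 6)) = -450*sqrt(-3 + 6*7) = -450*sqrt(-3 + 42) = -450*sqrt(39)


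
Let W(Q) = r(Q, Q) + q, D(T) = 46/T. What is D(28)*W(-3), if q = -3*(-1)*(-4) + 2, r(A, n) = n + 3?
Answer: -115/7 ≈ -16.429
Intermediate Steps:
r(A, n) = 3 + n
q = -10 (q = 3*(-4) + 2 = -12 + 2 = -10)
W(Q) = -7 + Q (W(Q) = (3 + Q) - 10 = -7 + Q)
D(28)*W(-3) = (46/28)*(-7 - 3) = (46*(1/28))*(-10) = (23/14)*(-10) = -115/7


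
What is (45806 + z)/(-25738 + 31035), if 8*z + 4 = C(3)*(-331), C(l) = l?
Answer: 365451/42376 ≈ 8.6240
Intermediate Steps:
z = -997/8 (z = -½ + (3*(-331))/8 = -½ + (⅛)*(-993) = -½ - 993/8 = -997/8 ≈ -124.63)
(45806 + z)/(-25738 + 31035) = (45806 - 997/8)/(-25738 + 31035) = (365451/8)/5297 = (365451/8)*(1/5297) = 365451/42376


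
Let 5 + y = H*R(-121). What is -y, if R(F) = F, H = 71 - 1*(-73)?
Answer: 17429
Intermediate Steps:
H = 144 (H = 71 + 73 = 144)
y = -17429 (y = -5 + 144*(-121) = -5 - 17424 = -17429)
-y = -1*(-17429) = 17429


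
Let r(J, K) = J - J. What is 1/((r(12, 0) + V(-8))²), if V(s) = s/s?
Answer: 1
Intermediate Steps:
r(J, K) = 0
V(s) = 1
1/((r(12, 0) + V(-8))²) = 1/((0 + 1)²) = 1/(1²) = 1/1 = 1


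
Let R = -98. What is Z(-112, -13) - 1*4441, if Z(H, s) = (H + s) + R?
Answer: -4664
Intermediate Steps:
Z(H, s) = -98 + H + s (Z(H, s) = (H + s) - 98 = -98 + H + s)
Z(-112, -13) - 1*4441 = (-98 - 112 - 13) - 1*4441 = -223 - 4441 = -4664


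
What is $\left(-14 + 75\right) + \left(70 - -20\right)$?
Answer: $151$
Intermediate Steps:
$\left(-14 + 75\right) + \left(70 - -20\right) = 61 + \left(70 + 20\right) = 61 + 90 = 151$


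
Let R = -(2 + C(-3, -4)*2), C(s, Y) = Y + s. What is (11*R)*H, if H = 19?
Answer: 2508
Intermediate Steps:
R = 12 (R = -(2 + (-4 - 3)*2) = -(2 - 7*2) = -(2 - 14) = -1*(-12) = 12)
(11*R)*H = (11*12)*19 = 132*19 = 2508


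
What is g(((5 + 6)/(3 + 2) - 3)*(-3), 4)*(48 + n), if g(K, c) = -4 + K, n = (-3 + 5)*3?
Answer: -432/5 ≈ -86.400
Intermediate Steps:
n = 6 (n = 2*3 = 6)
g(((5 + 6)/(3 + 2) - 3)*(-3), 4)*(48 + n) = (-4 + ((5 + 6)/(3 + 2) - 3)*(-3))*(48 + 6) = (-4 + (11/5 - 3)*(-3))*54 = (-4 - ⅘*(-3))*54 = (-4 + 12/5)*54 = -8/5*54 = -432/5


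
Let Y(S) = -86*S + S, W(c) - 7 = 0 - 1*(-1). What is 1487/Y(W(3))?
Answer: -1487/680 ≈ -2.1868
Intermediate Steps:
W(c) = 8 (W(c) = 7 + (0 - 1*(-1)) = 7 + (0 + 1) = 7 + 1 = 8)
Y(S) = -85*S
1487/Y(W(3)) = 1487/((-85*8)) = 1487/(-680) = 1487*(-1/680) = -1487/680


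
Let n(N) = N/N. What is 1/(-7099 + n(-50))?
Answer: -1/7098 ≈ -0.00014088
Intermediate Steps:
n(N) = 1
1/(-7099 + n(-50)) = 1/(-7099 + 1) = 1/(-7098) = -1/7098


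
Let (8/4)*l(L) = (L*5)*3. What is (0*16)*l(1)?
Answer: 0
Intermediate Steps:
l(L) = 15*L/2 (l(L) = ((L*5)*3)/2 = ((5*L)*3)/2 = (15*L)/2 = 15*L/2)
(0*16)*l(1) = (0*16)*((15/2)*1) = 0*(15/2) = 0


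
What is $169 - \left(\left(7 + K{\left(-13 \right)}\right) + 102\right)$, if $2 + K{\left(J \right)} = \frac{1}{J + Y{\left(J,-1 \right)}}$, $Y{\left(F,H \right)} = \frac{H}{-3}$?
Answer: $\frac{2359}{38} \approx 62.079$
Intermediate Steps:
$Y{\left(F,H \right)} = - \frac{H}{3}$ ($Y{\left(F,H \right)} = H \left(- \frac{1}{3}\right) = - \frac{H}{3}$)
$K{\left(J \right)} = -2 + \frac{1}{\frac{1}{3} + J}$ ($K{\left(J \right)} = -2 + \frac{1}{J - - \frac{1}{3}} = -2 + \frac{1}{J + \frac{1}{3}} = -2 + \frac{1}{\frac{1}{3} + J}$)
$169 - \left(\left(7 + K{\left(-13 \right)}\right) + 102\right) = 169 - \left(\left(7 + \frac{1 - -78}{1 + 3 \left(-13\right)}\right) + 102\right) = 169 - \left(\left(7 + \frac{1 + 78}{1 - 39}\right) + 102\right) = 169 - \left(\left(7 + \frac{1}{-38} \cdot 79\right) + 102\right) = 169 - \left(\left(7 - \frac{79}{38}\right) + 102\right) = 169 - \left(\frac{187}{38} + 102\right) = 169 - \frac{4063}{38} = \frac{2359}{38}$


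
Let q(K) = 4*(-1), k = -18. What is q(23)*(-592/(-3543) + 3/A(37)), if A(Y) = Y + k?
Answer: -87508/67317 ≈ -1.2999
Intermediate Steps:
q(K) = -4
A(Y) = -18 + Y (A(Y) = Y - 18 = -18 + Y)
q(23)*(-592/(-3543) + 3/A(37)) = -4*(-592/(-3543) + 3/(-18 + 37)) = -4*(-592*(-1/3543) + 3/19) = -4*(592/3543 + 3*(1/19)) = -4*(592/3543 + 3/19) = -4*21877/67317 = -87508/67317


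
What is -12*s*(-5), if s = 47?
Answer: 2820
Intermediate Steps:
-12*s*(-5) = -12*47*(-5) = -564*(-5) = 2820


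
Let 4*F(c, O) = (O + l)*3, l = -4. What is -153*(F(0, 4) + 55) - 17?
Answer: -8432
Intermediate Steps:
F(c, O) = -3 + 3*O/4 (F(c, O) = ((O - 4)*3)/4 = ((-4 + O)*3)/4 = (-12 + 3*O)/4 = -3 + 3*O/4)
-153*(F(0, 4) + 55) - 17 = -153*((-3 + (¾)*4) + 55) - 17 = -153*((-3 + 3) + 55) - 17 = -153*(0 + 55) - 17 = -153*55 - 17 = -8415 - 17 = -8432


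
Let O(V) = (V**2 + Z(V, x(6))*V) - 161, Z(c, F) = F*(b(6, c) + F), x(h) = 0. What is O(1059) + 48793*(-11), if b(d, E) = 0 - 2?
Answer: 584597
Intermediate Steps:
b(d, E) = -2
Z(c, F) = F*(-2 + F)
O(V) = -161 + V**2 (O(V) = (V**2 + (0*(-2 + 0))*V) - 161 = (V**2 + (0*(-2))*V) - 161 = (V**2 + 0*V) - 161 = (V**2 + 0) - 161 = V**2 - 161 = -161 + V**2)
O(1059) + 48793*(-11) = (-161 + 1059**2) + 48793*(-11) = (-161 + 1121481) - 536723 = 1121320 - 536723 = 584597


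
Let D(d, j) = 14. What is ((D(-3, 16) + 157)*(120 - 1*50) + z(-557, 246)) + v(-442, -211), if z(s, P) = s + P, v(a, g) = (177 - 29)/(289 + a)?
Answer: 1783679/153 ≈ 11658.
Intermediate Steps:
v(a, g) = 148/(289 + a)
z(s, P) = P + s
((D(-3, 16) + 157)*(120 - 1*50) + z(-557, 246)) + v(-442, -211) = ((14 + 157)*(120 - 1*50) + (246 - 557)) + 148/(289 - 442) = (171*(120 - 50) - 311) + 148/(-153) = (171*70 - 311) + 148*(-1/153) = (11970 - 311) - 148/153 = 11659 - 148/153 = 1783679/153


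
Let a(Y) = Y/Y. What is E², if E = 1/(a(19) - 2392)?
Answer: 1/5716881 ≈ 1.7492e-7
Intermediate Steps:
a(Y) = 1
E = -1/2391 (E = 1/(1 - 2392) = 1/(-2391) = -1/2391 ≈ -0.00041824)
E² = (-1/2391)² = 1/5716881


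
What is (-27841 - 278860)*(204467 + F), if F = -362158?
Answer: 48363987391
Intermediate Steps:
(-27841 - 278860)*(204467 + F) = (-27841 - 278860)*(204467 - 362158) = -306701*(-157691) = 48363987391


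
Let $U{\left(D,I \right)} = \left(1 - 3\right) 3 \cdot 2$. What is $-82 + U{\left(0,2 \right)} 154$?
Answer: $-1930$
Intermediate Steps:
$U{\left(D,I \right)} = -12$ ($U{\left(D,I \right)} = \left(-2\right) 3 \cdot 2 = \left(-6\right) 2 = -12$)
$-82 + U{\left(0,2 \right)} 154 = -82 - 1848 = -1930$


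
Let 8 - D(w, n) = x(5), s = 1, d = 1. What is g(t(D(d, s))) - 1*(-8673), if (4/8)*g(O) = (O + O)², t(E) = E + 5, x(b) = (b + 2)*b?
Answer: 12545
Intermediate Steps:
x(b) = b*(2 + b) (x(b) = (2 + b)*b = b*(2 + b))
D(w, n) = -27 (D(w, n) = 8 - 5*(2 + 5) = 8 - 5*7 = 8 - 1*35 = 8 - 35 = -27)
t(E) = 5 + E
g(O) = 8*O² (g(O) = 2*(O + O)² = 2*(2*O)² = 2*(4*O²) = 8*O²)
g(t(D(d, s))) - 1*(-8673) = 8*(5 - 27)² - 1*(-8673) = 8*(-22)² + 8673 = 8*484 + 8673 = 3872 + 8673 = 12545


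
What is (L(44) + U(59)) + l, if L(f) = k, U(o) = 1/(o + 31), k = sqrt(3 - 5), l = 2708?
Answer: 243721/90 + I*sqrt(2) ≈ 2708.0 + 1.4142*I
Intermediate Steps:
k = I*sqrt(2) (k = sqrt(-2) = I*sqrt(2) ≈ 1.4142*I)
U(o) = 1/(31 + o)
L(f) = I*sqrt(2)
(L(44) + U(59)) + l = (I*sqrt(2) + 1/(31 + 59)) + 2708 = (I*sqrt(2) + 1/90) + 2708 = (1/90 + I*sqrt(2)) + 2708 = 243721/90 + I*sqrt(2)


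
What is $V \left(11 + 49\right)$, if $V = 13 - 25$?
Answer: $-720$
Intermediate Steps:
$V = -12$
$V \left(11 + 49\right) = - 12 \left(11 + 49\right) = \left(-12\right) 60 = -720$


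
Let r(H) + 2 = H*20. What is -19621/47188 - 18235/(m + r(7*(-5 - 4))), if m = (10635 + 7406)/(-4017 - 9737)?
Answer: 1642003097993/117131327676 ≈ 14.018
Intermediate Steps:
r(H) = -2 + 20*H (r(H) = -2 + H*20 = -2 + 20*H)
m = -18041/13754 (m = 18041/(-13754) = 18041*(-1/13754) = -18041/13754 ≈ -1.3117)
-19621/47188 - 18235/(m + r(7*(-5 - 4))) = -19621/47188 - 18235/(-18041/13754 + (-2 + 20*(7*(-5 - 4)))) = -19621*1/47188 - 18235/(-18041/13754 + (-2 + 20*(7*(-9)))) = -19621/47188 - 18235/(-18041/13754 + (-2 + 20*(-63))) = -19621/47188 - 18235/(-18041/13754 + (-2 - 1260)) = -19621/47188 - 18235/(-18041/13754 - 1262) = -19621/47188 - 18235/(-17375589/13754) = -19621/47188 - 18235*(-13754/17375589) = -19621/47188 + 35829170/2482227 = 1642003097993/117131327676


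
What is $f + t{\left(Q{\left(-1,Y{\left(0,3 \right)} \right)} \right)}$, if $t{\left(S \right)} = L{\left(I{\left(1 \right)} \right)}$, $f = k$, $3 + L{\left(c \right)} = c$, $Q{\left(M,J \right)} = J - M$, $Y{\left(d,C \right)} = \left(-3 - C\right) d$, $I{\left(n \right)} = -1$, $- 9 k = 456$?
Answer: $- \frac{164}{3} \approx -54.667$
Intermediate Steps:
$k = - \frac{152}{3}$ ($k = \left(- \frac{1}{9}\right) 456 = - \frac{152}{3} \approx -50.667$)
$Y{\left(d,C \right)} = d \left(-3 - C\right)$
$L{\left(c \right)} = -3 + c$
$f = - \frac{152}{3} \approx -50.667$
$t{\left(S \right)} = -4$ ($t{\left(S \right)} = -3 - 1 = -4$)
$f + t{\left(Q{\left(-1,Y{\left(0,3 \right)} \right)} \right)} = - \frac{152}{3} - 4 = - \frac{164}{3}$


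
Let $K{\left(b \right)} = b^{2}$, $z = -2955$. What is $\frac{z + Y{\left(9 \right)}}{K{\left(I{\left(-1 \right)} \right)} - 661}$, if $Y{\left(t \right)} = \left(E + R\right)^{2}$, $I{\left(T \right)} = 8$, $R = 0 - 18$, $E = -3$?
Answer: $\frac{838}{199} \approx 4.2111$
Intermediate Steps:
$R = -18$ ($R = 0 - 18 = -18$)
$Y{\left(t \right)} = 441$ ($Y{\left(t \right)} = \left(-3 - 18\right)^{2} = \left(-21\right)^{2} = 441$)
$\frac{z + Y{\left(9 \right)}}{K{\left(I{\left(-1 \right)} \right)} - 661} = \frac{-2955 + 441}{8^{2} - 661} = - \frac{2514}{64 - 661} = - \frac{2514}{-597} = \left(-2514\right) \left(- \frac{1}{597}\right) = \frac{838}{199}$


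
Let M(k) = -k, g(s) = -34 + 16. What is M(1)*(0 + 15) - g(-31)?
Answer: 3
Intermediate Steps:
g(s) = -18
M(1)*(0 + 15) - g(-31) = (-1*1)*(0 + 15) - 1*(-18) = -1*15 + 18 = -15 + 18 = 3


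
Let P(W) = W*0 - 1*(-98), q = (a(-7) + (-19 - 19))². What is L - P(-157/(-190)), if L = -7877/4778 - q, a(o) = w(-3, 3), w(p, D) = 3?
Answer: -6329171/4778 ≈ -1324.6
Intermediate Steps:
a(o) = 3
q = 1225 (q = (3 + (-19 - 19))² = (3 - 38)² = (-35)² = 1225)
L = -5860927/4778 (L = -7877/4778 - 1*1225 = -7877*1/4778 - 1225 = -7877/4778 - 1225 = -5860927/4778 ≈ -1226.6)
P(W) = 98 (P(W) = 0 + 98 = 98)
L - P(-157/(-190)) = -5860927/4778 - 1*98 = -5860927/4778 - 98 = -6329171/4778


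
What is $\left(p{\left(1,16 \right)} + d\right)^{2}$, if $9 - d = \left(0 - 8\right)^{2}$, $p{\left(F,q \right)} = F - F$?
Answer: $3025$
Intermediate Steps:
$p{\left(F,q \right)} = 0$
$d = -55$ ($d = 9 - \left(0 - 8\right)^{2} = 9 - \left(-8\right)^{2} = 9 - 64 = -55$)
$\left(p{\left(1,16 \right)} + d\right)^{2} = \left(0 - 55\right)^{2} = \left(-55\right)^{2} = 3025$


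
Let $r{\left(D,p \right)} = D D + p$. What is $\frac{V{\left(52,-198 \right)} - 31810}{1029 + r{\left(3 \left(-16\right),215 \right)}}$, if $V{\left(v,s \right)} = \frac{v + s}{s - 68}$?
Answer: $- \frac{4230657}{471884} \approx -8.9655$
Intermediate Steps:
$V{\left(v,s \right)} = \frac{s + v}{-68 + s}$
$r{\left(D,p \right)} = p + D^{2}$ ($r{\left(D,p \right)} = D^{2} + p = p + D^{2}$)
$\frac{V{\left(52,-198 \right)} - 31810}{1029 + r{\left(3 \left(-16\right),215 \right)}} = \frac{\frac{-198 + 52}{-68 - 198} - 31810}{1029 + \left(215 + \left(3 \left(-16\right)\right)^{2}\right)} = \frac{\frac{1}{-266} \left(-146\right) - 31810}{1029 + \left(215 + \left(-48\right)^{2}\right)} = \frac{\left(- \frac{1}{266}\right) \left(-146\right) - 31810}{1029 + \left(215 + 2304\right)} = \frac{\frac{73}{133} - 31810}{1029 + 2519} = - \frac{4230657}{133 \cdot 3548} = \left(- \frac{4230657}{133}\right) \frac{1}{3548} = - \frac{4230657}{471884}$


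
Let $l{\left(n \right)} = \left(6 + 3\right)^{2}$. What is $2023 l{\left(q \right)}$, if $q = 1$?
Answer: $163863$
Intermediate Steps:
$l{\left(n \right)} = 81$ ($l{\left(n \right)} = 9^{2} = 81$)
$2023 l{\left(q \right)} = 2023 \cdot 81 = 163863$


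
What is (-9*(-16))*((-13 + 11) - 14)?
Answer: -2304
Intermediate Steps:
(-9*(-16))*((-13 + 11) - 14) = 144*(-2 - 14) = 144*(-16) = -2304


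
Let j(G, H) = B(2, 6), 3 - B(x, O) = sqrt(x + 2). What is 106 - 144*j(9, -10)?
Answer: -38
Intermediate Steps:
B(x, O) = 3 - sqrt(2 + x) (B(x, O) = 3 - sqrt(x + 2) = 3 - sqrt(2 + x))
j(G, H) = 1 (j(G, H) = 3 - sqrt(2 + 2) = 3 - sqrt(4) = 3 - 1*2 = 3 - 2 = 1)
106 - 144*j(9, -10) = 106 - 144*1 = 106 - 144 = -38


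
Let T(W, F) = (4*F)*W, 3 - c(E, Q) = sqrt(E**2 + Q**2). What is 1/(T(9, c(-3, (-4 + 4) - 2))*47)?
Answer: -1/2256 - sqrt(13)/6768 ≈ -0.00097600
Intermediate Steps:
c(E, Q) = 3 - sqrt(E**2 + Q**2)
T(W, F) = 4*F*W
1/(T(9, c(-3, (-4 + 4) - 2))*47) = 1/((4*(3 - sqrt((-3)**2 + ((-4 + 4) - 2)**2))*9)*47) = 1/((4*(3 - sqrt(9 + (0 - 2)**2))*9)*47) = 1/((4*(3 - sqrt(9 + (-2)**2))*9)*47) = 1/((4*(3 - sqrt(9 + 4))*9)*47) = 1/((4*(3 - sqrt(13))*9)*47) = 1/((108 - 36*sqrt(13))*47) = 1/(5076 - 1692*sqrt(13))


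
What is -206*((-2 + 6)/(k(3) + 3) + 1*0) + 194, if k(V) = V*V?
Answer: 376/3 ≈ 125.33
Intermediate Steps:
k(V) = V²
-206*((-2 + 6)/(k(3) + 3) + 1*0) + 194 = -206*((-2 + 6)/(3² + 3) + 1*0) + 194 = -206*(4/(9 + 3) + 0) + 194 = -206*(4/12 + 0) + 194 = -206*(4*(1/12) + 0) + 194 = -206*(⅓ + 0) + 194 = -206*⅓ + 194 = -206/3 + 194 = 376/3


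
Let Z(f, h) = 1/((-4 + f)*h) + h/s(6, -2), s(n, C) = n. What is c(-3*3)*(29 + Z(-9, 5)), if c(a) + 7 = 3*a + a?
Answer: -500047/390 ≈ -1282.2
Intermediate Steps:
Z(f, h) = h/6 + 1/(h*(-4 + f)) (Z(f, h) = 1/((-4 + f)*h) + h/6 = 1/(h*(-4 + f)) + h*(1/6) = 1/(h*(-4 + f)) + h/6 = h/6 + 1/(h*(-4 + f)))
c(a) = -7 + 4*a (c(a) = -7 + (3*a + a) = -7 + 4*a)
c(-3*3)*(29 + Z(-9, 5)) = (-7 + 4*(-3*3))*(29 + (1/6)*(6 - 4*5**2 - 9*5**2)/(5*(-4 - 9))) = (-7 + 4*(-9))*(29 + (1/6)*(1/5)*(6 - 4*25 - 9*25)/(-13)) = (-7 - 36)*(29 + (1/6)*(1/5)*(-1/13)*(6 - 100 - 225)) = -43*(29 + (1/6)*(1/5)*(-1/13)*(-319)) = -43*(29 + 319/390) = -43*11629/390 = -500047/390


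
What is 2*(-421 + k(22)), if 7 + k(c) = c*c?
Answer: 112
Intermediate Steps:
k(c) = -7 + c**2 (k(c) = -7 + c*c = -7 + c**2)
2*(-421 + k(22)) = 2*(-421 + (-7 + 22**2)) = 2*(-421 + (-7 + 484)) = 2*(-421 + 477) = 2*56 = 112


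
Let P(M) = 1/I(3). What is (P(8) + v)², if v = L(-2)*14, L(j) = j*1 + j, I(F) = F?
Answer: 27889/9 ≈ 3098.8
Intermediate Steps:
L(j) = 2*j (L(j) = j + j = 2*j)
P(M) = ⅓ (P(M) = 1/3 = 1*(⅓) = ⅓)
v = -56 (v = (2*(-2))*14 = -4*14 = -56)
(P(8) + v)² = (⅓ - 56)² = (-167/3)² = 27889/9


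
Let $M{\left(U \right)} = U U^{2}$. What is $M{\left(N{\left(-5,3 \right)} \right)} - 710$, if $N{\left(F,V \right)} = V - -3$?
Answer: $-494$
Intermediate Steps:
$N{\left(F,V \right)} = 3 + V$ ($N{\left(F,V \right)} = V + 3 = 3 + V$)
$M{\left(U \right)} = U^{3}$
$M{\left(N{\left(-5,3 \right)} \right)} - 710 = \left(3 + 3\right)^{3} - 710 = 6^{3} - 710 = 216 - 710 = -494$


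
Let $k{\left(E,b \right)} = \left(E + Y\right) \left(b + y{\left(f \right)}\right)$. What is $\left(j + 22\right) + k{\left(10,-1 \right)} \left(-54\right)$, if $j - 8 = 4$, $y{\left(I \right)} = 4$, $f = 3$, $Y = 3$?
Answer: $-2072$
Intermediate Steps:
$k{\left(E,b \right)} = \left(3 + E\right) \left(4 + b\right)$ ($k{\left(E,b \right)} = \left(E + 3\right) \left(b + 4\right) = \left(3 + E\right) \left(4 + b\right)$)
$j = 12$ ($j = 8 + 4 = 12$)
$\left(j + 22\right) + k{\left(10,-1 \right)} \left(-54\right) = \left(12 + 22\right) + \left(12 + 3 \left(-1\right) + 4 \cdot 10 + 10 \left(-1\right)\right) \left(-54\right) = 34 + \left(12 - 3 + 40 - 10\right) \left(-54\right) = 34 + 39 \left(-54\right) = 34 - 2106 = -2072$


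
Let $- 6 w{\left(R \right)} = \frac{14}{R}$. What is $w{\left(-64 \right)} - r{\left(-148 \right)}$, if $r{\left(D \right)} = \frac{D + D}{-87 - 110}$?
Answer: $- \frac{55453}{37824} \approx -1.4661$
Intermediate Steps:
$r{\left(D \right)} = - \frac{2 D}{197}$ ($r{\left(D \right)} = \frac{2 D}{-197} = 2 D \left(- \frac{1}{197}\right) = - \frac{2 D}{197}$)
$w{\left(R \right)} = - \frac{7}{3 R}$ ($w{\left(R \right)} = - \frac{14 \frac{1}{R}}{6} = - \frac{7}{3 R}$)
$w{\left(-64 \right)} - r{\left(-148 \right)} = - \frac{7}{3 \left(-64\right)} - \left(- \frac{2}{197}\right) \left(-148\right) = \left(- \frac{7}{3}\right) \left(- \frac{1}{64}\right) - \frac{296}{197} = \frac{7}{192} - \frac{296}{197} = - \frac{55453}{37824}$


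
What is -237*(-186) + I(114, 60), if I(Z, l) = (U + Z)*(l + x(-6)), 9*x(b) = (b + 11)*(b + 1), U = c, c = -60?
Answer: 47172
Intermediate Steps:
U = -60
x(b) = (1 + b)*(11 + b)/9 (x(b) = ((b + 11)*(b + 1))/9 = ((11 + b)*(1 + b))/9 = ((1 + b)*(11 + b))/9 = (1 + b)*(11 + b)/9)
I(Z, l) = (-60 + Z)*(-25/9 + l) (I(Z, l) = (-60 + Z)*(l + (11/9 + (⅑)*(-6)² + (4/3)*(-6))) = (-60 + Z)*(l + (11/9 + (⅑)*36 - 8)) = (-60 + Z)*(l + (11/9 + 4 - 8)) = (-60 + Z)*(l - 25/9) = (-60 + Z)*(-25/9 + l))
-237*(-186) + I(114, 60) = -237*(-186) + (500/3 - 60*60 - 25/9*114 + 114*60) = 44082 + (500/3 - 3600 - 950/3 + 6840) = 44082 + 3090 = 47172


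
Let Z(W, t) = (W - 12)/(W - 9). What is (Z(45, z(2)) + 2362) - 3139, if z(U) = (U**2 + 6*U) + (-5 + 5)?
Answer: -9313/12 ≈ -776.08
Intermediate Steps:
z(U) = U**2 + 6*U (z(U) = (U**2 + 6*U) + 0 = U**2 + 6*U)
Z(W, t) = (-12 + W)/(-9 + W)
(Z(45, z(2)) + 2362) - 3139 = ((-12 + 45)/(-9 + 45) + 2362) - 3139 = (33/36 + 2362) - 3139 = ((1/36)*33 + 2362) - 3139 = (11/12 + 2362) - 3139 = 28355/12 - 3139 = -9313/12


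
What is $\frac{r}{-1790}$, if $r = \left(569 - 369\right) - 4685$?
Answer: $\frac{897}{358} \approx 2.5056$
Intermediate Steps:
$r = -4485$ ($r = \left(569 - 369\right) - 4685 = 200 - 4685 = -4485$)
$\frac{r}{-1790} = - \frac{4485}{-1790} = \left(-4485\right) \left(- \frac{1}{1790}\right) = \frac{897}{358}$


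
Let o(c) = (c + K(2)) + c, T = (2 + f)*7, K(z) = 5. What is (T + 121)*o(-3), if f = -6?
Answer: -93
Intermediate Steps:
T = -28 (T = (2 - 6)*7 = -4*7 = -28)
o(c) = 5 + 2*c (o(c) = (c + 5) + c = (5 + c) + c = 5 + 2*c)
(T + 121)*o(-3) = (-28 + 121)*(5 + 2*(-3)) = 93*(5 - 6) = 93*(-1) = -93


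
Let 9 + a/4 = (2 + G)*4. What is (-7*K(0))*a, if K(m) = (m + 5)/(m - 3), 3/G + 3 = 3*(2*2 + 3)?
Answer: -140/9 ≈ -15.556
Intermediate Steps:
G = ⅙ (G = 3/(-3 + 3*(2*2 + 3)) = 3/(-3 + 3*(4 + 3)) = 3/(-3 + 3*7) = 3/(-3 + 21) = 3/18 = 3*(1/18) = ⅙ ≈ 0.16667)
K(m) = (5 + m)/(-3 + m)
a = -4/3 (a = -36 + 4*((2 + ⅙)*4) = -36 + 4*((13/6)*4) = -36 + 4*(26/3) = -36 + 104/3 = -4/3 ≈ -1.3333)
(-7*K(0))*a = -7*(5 + 0)/(-3 + 0)*(-4/3) = -7*5/(-3)*(-4/3) = -(-7)*5/3*(-4/3) = -7*(-5/3)*(-4/3) = (35/3)*(-4/3) = -140/9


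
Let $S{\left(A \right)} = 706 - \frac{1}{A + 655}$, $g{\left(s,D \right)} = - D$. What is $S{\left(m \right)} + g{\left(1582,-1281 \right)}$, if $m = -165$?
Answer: $\frac{973629}{490} \approx 1987.0$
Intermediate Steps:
$S{\left(A \right)} = 706 - \frac{1}{655 + A}$
$S{\left(m \right)} + g{\left(1582,-1281 \right)} = \frac{462429 + 706 \left(-165\right)}{655 - 165} - -1281 = \frac{462429 - 116490}{490} + 1281 = \frac{1}{490} \cdot 345939 + 1281 = \frac{345939}{490} + 1281 = \frac{973629}{490}$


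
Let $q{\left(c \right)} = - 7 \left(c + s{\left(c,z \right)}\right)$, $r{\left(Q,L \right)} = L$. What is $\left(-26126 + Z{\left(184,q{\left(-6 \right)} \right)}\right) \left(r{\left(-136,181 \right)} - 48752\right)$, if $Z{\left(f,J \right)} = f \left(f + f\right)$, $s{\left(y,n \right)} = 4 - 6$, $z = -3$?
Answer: $-2019873606$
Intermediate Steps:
$s{\left(y,n \right)} = -2$ ($s{\left(y,n \right)} = 4 - 6 = -2$)
$q{\left(c \right)} = 14 - 7 c$ ($q{\left(c \right)} = - 7 \left(c - 2\right) = - 7 \left(-2 + c\right) = 14 - 7 c$)
$Z{\left(f,J \right)} = 2 f^{2}$ ($Z{\left(f,J \right)} = f 2 f = 2 f^{2}$)
$\left(-26126 + Z{\left(184,q{\left(-6 \right)} \right)}\right) \left(r{\left(-136,181 \right)} - 48752\right) = \left(-26126 + 2 \cdot 184^{2}\right) \left(181 - 48752\right) = \left(-26126 + 2 \cdot 33856\right) \left(-48571\right) = \left(-26126 + 67712\right) \left(-48571\right) = 41586 \left(-48571\right) = -2019873606$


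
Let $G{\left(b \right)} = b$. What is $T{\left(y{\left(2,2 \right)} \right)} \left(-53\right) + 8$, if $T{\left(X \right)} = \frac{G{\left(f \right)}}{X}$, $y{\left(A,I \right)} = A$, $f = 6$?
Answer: $-151$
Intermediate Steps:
$T{\left(X \right)} = \frac{6}{X}$
$T{\left(y{\left(2,2 \right)} \right)} \left(-53\right) + 8 = \frac{6}{2} \left(-53\right) + 8 = 6 \cdot \frac{1}{2} \left(-53\right) + 8 = 3 \left(-53\right) + 8 = -159 + 8 = -151$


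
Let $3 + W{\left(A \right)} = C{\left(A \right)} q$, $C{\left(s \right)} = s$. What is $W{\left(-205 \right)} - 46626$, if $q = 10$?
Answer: $-48679$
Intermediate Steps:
$W{\left(A \right)} = -3 + 10 A$ ($W{\left(A \right)} = -3 + A 10 = -3 + 10 A$)
$W{\left(-205 \right)} - 46626 = \left(-3 + 10 \left(-205\right)\right) - 46626 = \left(-3 - 2050\right) - 46626 = -2053 - 46626 = -48679$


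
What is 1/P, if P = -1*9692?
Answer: -1/9692 ≈ -0.00010318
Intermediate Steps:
P = -9692
1/P = 1/(-9692) = -1/9692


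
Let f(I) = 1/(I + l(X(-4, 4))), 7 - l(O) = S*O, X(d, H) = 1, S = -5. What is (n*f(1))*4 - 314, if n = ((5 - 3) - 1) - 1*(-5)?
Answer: -4058/13 ≈ -312.15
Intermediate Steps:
l(O) = 7 + 5*O (l(O) = 7 - (-5)*O = 7 + 5*O)
f(I) = 1/(12 + I) (f(I) = 1/(I + (7 + 5*1)) = 1/(I + (7 + 5)) = 1/(I + 12) = 1/(12 + I))
n = 6 (n = (2 - 1) + 5 = 1 + 5 = 6)
(n*f(1))*4 - 314 = (6/(12 + 1))*4 - 314 = (6/13)*4 - 314 = 24/13 - 314 = -4058/13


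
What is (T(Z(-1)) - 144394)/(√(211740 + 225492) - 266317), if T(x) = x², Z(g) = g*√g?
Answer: 38454843215/70924307257 + 577580*√27327/70924307257 ≈ 0.54354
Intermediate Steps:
Z(g) = g^(3/2)
(T(Z(-1)) - 144394)/(√(211740 + 225492) - 266317) = (((-1)^(3/2))² - 144394)/(√(211740 + 225492) - 266317) = ((-I)² - 144394)/(√437232 - 266317) = (-1 - 144394)/(4*√27327 - 266317) = -144395/(-266317 + 4*√27327)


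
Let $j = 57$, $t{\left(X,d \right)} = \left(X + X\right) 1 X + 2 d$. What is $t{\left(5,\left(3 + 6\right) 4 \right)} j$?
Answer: $6954$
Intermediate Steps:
$t{\left(X,d \right)} = 2 d + 2 X^{2}$ ($t{\left(X,d \right)} = 2 X 1 X + 2 d = 2 X X + 2 d = 2 X^{2} + 2 d = 2 d + 2 X^{2}$)
$t{\left(5,\left(3 + 6\right) 4 \right)} j = \left(2 \left(3 + 6\right) 4 + 2 \cdot 5^{2}\right) 57 = \left(2 \cdot 9 \cdot 4 + 2 \cdot 25\right) 57 = \left(2 \cdot 36 + 50\right) 57 = \left(72 + 50\right) 57 = 122 \cdot 57 = 6954$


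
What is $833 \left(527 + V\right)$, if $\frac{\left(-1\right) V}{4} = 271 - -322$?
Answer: $-1536885$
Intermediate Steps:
$V = -2372$ ($V = - 4 \left(271 - -322\right) = - 4 \left(271 + 322\right) = \left(-4\right) 593 = -2372$)
$833 \left(527 + V\right) = 833 \left(527 - 2372\right) = 833 \left(-1845\right) = -1536885$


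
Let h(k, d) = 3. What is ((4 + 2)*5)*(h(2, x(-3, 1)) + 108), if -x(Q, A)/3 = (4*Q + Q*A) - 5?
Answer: 3330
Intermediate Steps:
x(Q, A) = 15 - 12*Q - 3*A*Q (x(Q, A) = -3*((4*Q + Q*A) - 5) = -3*((4*Q + A*Q) - 5) = -3*(-5 + 4*Q + A*Q) = 15 - 12*Q - 3*A*Q)
((4 + 2)*5)*(h(2, x(-3, 1)) + 108) = ((4 + 2)*5)*(3 + 108) = (6*5)*111 = 30*111 = 3330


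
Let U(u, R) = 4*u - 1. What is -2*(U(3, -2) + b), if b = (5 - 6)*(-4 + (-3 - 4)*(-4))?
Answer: 26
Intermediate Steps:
U(u, R) = -1 + 4*u
b = -24 (b = -(-4 - 7*(-4)) = -(-4 + 28) = -1*24 = -24)
-2*(U(3, -2) + b) = -2*((-1 + 4*3) - 24) = -2*((-1 + 12) - 24) = -2*(11 - 24) = -2*(-13) = 26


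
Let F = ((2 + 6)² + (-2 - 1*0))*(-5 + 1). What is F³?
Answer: -15252992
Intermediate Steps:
F = -248 (F = (8² + (-2 + 0))*(-4) = (64 - 2)*(-4) = 62*(-4) = -248)
F³ = (-248)³ = -15252992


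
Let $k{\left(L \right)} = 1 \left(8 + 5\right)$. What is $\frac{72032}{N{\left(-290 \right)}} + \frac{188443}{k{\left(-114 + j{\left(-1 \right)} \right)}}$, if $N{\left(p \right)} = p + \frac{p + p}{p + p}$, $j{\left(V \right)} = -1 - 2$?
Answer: $\frac{53523611}{3757} \approx 14246.0$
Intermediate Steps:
$j{\left(V \right)} = -3$
$N{\left(p \right)} = 1 + p$ ($N{\left(p \right)} = p + \frac{2 p}{2 p} = p + 2 p \frac{1}{2 p} = p + 1 = 1 + p$)
$k{\left(L \right)} = 13$ ($k{\left(L \right)} = 1 \cdot 13 = 13$)
$\frac{72032}{N{\left(-290 \right)}} + \frac{188443}{k{\left(-114 + j{\left(-1 \right)} \right)}} = \frac{72032}{1 - 290} + \frac{188443}{13} = \frac{72032}{-289} + 188443 \cdot \frac{1}{13} = 72032 \left(- \frac{1}{289}\right) + \frac{188443}{13} = - \frac{72032}{289} + \frac{188443}{13} = \frac{53523611}{3757}$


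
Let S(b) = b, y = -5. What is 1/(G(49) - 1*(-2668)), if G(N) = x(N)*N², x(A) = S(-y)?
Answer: 1/14673 ≈ 6.8152e-5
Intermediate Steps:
x(A) = 5 (x(A) = -1*(-5) = 5)
G(N) = 5*N²
1/(G(49) - 1*(-2668)) = 1/(5*49² - 1*(-2668)) = 1/(5*2401 + 2668) = 1/(12005 + 2668) = 1/14673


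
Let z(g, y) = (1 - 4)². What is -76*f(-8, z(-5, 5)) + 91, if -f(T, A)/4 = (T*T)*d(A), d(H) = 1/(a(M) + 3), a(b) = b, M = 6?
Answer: 20275/9 ≈ 2252.8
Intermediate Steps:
d(H) = ⅑ (d(H) = 1/(6 + 3) = 1/9 = ⅑)
z(g, y) = 9 (z(g, y) = (-3)² = 9)
f(T, A) = -4*T²/9 (f(T, A) = -4*T*T/9 = -4*T²/9)
-76*f(-8, z(-5, 5)) + 91 = -(-304)*(-8)²/9 + 91 = -(-304)*64/9 + 91 = -76*(-256/9) + 91 = 19456/9 + 91 = 20275/9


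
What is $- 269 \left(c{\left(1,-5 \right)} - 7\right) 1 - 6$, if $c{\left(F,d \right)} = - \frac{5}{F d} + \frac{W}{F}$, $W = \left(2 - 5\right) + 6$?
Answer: $801$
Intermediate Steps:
$W = 3$ ($W = -3 + 6 = 3$)
$c{\left(F,d \right)} = \frac{3}{F} - \frac{5}{F d}$ ($c{\left(F,d \right)} = - \frac{5}{F d} + \frac{3}{F} = \frac{3}{F} - \frac{5}{F d}$)
$- 269 \left(c{\left(1,-5 \right)} - 7\right) 1 - 6 = - 269 \left(\frac{-5 + 3 \left(-5\right)}{1 \left(-5\right)} - 7\right) 1 - 6 = - 269 \left(1 \left(- \frac{1}{5}\right) \left(-5 - 15\right) - 7\right) 1 + \left(-8 + 2\right) = - 269 \left(1 \left(- \frac{1}{5}\right) \left(-20\right) - 7\right) 1 - 6 = - 269 \left(4 - 7\right) 1 - 6 = - 269 \left(\left(-3\right) 1\right) - 6 = \left(-269\right) \left(-3\right) - 6 = 807 - 6 = 801$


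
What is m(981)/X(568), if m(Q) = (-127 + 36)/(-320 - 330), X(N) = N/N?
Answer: 7/50 ≈ 0.14000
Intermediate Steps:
X(N) = 1
m(Q) = 7/50 (m(Q) = -91/(-650) = -91*(-1/650) = 7/50)
m(981)/X(568) = (7/50)/1 = (7/50)*1 = 7/50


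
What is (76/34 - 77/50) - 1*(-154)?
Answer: 131491/850 ≈ 154.70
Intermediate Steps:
(76/34 - 77/50) - 1*(-154) = (76*(1/34) - 77*1/50) + 154 = (38/17 - 77/50) + 154 = 591/850 + 154 = 131491/850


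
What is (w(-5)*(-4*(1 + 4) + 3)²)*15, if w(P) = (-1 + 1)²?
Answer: 0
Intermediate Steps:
w(P) = 0 (w(P) = 0² = 0)
(w(-5)*(-4*(1 + 4) + 3)²)*15 = (0*(-4*(1 + 4) + 3)²)*15 = (0*(-4*5 + 3)²)*15 = (0*(-20 + 3)²)*15 = (0*(-17)²)*15 = (0*289)*15 = 0*15 = 0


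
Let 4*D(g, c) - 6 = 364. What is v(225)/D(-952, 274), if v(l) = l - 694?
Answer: -938/185 ≈ -5.0703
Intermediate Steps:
v(l) = -694 + l
D(g, c) = 185/2 (D(g, c) = 3/2 + (1/4)*364 = 3/2 + 91 = 185/2)
v(225)/D(-952, 274) = (-694 + 225)/(185/2) = -469*2/185 = -938/185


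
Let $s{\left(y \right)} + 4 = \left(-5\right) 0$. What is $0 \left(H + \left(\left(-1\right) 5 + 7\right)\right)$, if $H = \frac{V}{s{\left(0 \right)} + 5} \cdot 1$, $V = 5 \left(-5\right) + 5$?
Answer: $0$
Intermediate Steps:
$s{\left(y \right)} = -4$ ($s{\left(y \right)} = -4 - 0 = -4 + 0 = -4$)
$V = -20$ ($V = -25 + 5 = -20$)
$H = -20$ ($H = \frac{1}{-4 + 5} \left(-20\right) 1 = 1^{-1} \left(-20\right) 1 = 1 \left(-20\right) 1 = \left(-20\right) 1 = -20$)
$0 \left(H + \left(\left(-1\right) 5 + 7\right)\right) = 0 \left(-20 + \left(\left(-1\right) 5 + 7\right)\right) = 0 \left(-20 + \left(-5 + 7\right)\right) = 0 \left(-20 + 2\right) = 0 \left(-18\right) = 0$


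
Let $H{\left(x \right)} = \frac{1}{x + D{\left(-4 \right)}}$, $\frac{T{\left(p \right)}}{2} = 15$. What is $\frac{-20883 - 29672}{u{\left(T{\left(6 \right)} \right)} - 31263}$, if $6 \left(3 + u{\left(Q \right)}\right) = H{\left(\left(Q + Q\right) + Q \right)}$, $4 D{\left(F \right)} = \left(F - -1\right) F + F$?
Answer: $\frac{27906360}{17258831} \approx 1.6169$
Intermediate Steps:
$T{\left(p \right)} = 30$ ($T{\left(p \right)} = 2 \cdot 15 = 30$)
$D{\left(F \right)} = \frac{F}{4} + \frac{F \left(1 + F\right)}{4}$ ($D{\left(F \right)} = \frac{\left(F - -1\right) F + F}{4} = \frac{\left(F + 1\right) F + F}{4} = \frac{\left(1 + F\right) F + F}{4} = \frac{F \left(1 + F\right) + F}{4} = \frac{F + F \left(1 + F\right)}{4} = \frac{F}{4} + \frac{F \left(1 + F\right)}{4}$)
$H{\left(x \right)} = \frac{1}{2 + x}$ ($H{\left(x \right)} = \frac{1}{x + \frac{1}{4} \left(-4\right) \left(2 - 4\right)} = \frac{1}{x + \frac{1}{4} \left(-4\right) \left(-2\right)} = \frac{1}{x + 2} = \frac{1}{2 + x}$)
$u{\left(Q \right)} = -3 + \frac{1}{6 \left(2 + 3 Q\right)}$ ($u{\left(Q \right)} = -3 + \frac{1}{6 \left(2 + \left(\left(Q + Q\right) + Q\right)\right)} = -3 + \frac{1}{6 \left(2 + \left(2 Q + Q\right)\right)} = -3 + \frac{1}{6 \left(2 + 3 Q\right)}$)
$\frac{-20883 - 29672}{u{\left(T{\left(6 \right)} \right)} - 31263} = \frac{-20883 - 29672}{\frac{-35 - 1620}{6 \left(2 + 3 \cdot 30\right)} - 31263} = - \frac{50555}{\frac{-35 - 1620}{6 \left(2 + 90\right)} - 31263} = - \frac{50555}{\frac{1}{6} \cdot \frac{1}{92} \left(-1655\right) - 31263} = - \frac{50555}{- \frac{1655}{552} - 31263} = - \frac{50555}{- \frac{17258831}{552}} = \left(-50555\right) \left(- \frac{552}{17258831}\right) = \frac{27906360}{17258831}$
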